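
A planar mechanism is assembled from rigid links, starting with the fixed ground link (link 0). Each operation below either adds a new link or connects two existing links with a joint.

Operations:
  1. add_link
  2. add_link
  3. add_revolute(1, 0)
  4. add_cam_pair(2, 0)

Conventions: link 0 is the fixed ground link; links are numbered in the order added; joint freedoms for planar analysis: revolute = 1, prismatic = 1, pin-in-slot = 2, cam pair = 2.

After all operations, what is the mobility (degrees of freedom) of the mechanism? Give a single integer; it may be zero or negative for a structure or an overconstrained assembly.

ground; <1,0,0>
#1 <2,0,0>
#2 <3,0,0>
R:1↔0 J1 <3,1,0>
C:2↔0 J2 <3,1,1>
3×2 − 2×1 − 1×1 = 3

M = 3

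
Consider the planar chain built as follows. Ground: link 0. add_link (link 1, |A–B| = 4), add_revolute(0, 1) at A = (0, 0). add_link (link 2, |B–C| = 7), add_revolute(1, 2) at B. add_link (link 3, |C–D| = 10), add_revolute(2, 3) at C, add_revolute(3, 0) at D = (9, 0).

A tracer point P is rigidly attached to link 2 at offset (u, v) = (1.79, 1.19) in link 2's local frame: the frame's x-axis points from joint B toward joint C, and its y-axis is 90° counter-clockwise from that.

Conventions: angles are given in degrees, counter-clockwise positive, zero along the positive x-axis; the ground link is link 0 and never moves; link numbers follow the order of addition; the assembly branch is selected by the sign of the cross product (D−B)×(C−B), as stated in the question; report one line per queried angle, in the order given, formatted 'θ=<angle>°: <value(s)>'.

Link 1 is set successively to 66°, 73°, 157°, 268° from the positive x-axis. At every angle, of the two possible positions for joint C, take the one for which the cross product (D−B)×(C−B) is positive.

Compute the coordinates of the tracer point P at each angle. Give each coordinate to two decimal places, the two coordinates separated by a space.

A=(0,0), D=(9.00,0)
θ=66°: B = A + 4.00·(cos66°, sin66°) = (1.6269, 3.6542)
θ=66°: |BD| = 8.2289
θ=66°: circle(B,7.00) ∩ circle(D,10.00): a=1.0156, h=6.9259
θ=66°:   candidates: C₊=(5.6125,9.4088) cross=56.993; C₋=(-0.5386,-3.0024) cross=-56.993
θ=66°:   branch + wants cross > 0 → take C=(5.6125,9.4088) (cross=56.993)
θ=66°: ex = (C−B)/|BC| = (0.5694,0.8221); ey = (-0.8221,0.5694)
θ=66°: P = B + 1.79·ex + 1.19·ey = (1.6678,5.8033)
θ=73°: B = A + 4.00·(cos73°, sin73°) = (1.1695, 3.8252)
θ=73°: |BD| = 8.7149
θ=73°: circle(B,7.00) ∩ circle(D,10.00): a=1.4314, h=6.8521
θ=73°:   candidates: C₊=(5.4632,9.3537) cross=59.715; C₋=(-0.5519,-2.9598) cross=-59.715
θ=73°:   branch + wants cross > 0 → take C=(5.4632,9.3537) (cross=59.715)
θ=73°: ex = (C−B)/|BC| = (0.6134,0.7898); ey = (-0.7898,0.6134)
θ=73°: P = B + 1.79·ex + 1.19·ey = (1.3276,5.9689)
θ=157°: B = A + 4.00·(cos157°, sin157°) = (-3.6820, 1.5629)
θ=157°: |BD| = 12.7780
θ=157°: circle(B,7.00) ∩ circle(D,10.00): a=4.3934, h=5.4496
θ=157°:   candidates: C₊=(1.3449,6.4343) cross=69.635; C₋=(0.0118,-4.3832) cross=-69.635
θ=157°:   branch + wants cross > 0 → take C=(1.3449,6.4343) (cross=69.635)
θ=157°: ex = (C−B)/|BC| = (0.7181,0.6959); ey = (-0.6959,0.7181)
θ=157°: P = B + 1.79·ex + 1.19·ey = (-3.2247,3.6632)
θ=268°: B = A + 4.00·(cos268°, sin268°) = (-0.1396, -3.9976)
θ=268°: |BD| = 9.9756
θ=268°: circle(B,7.00) ∩ circle(D,10.00): a=2.4316, h=6.5641
θ=268°:   candidates: C₊=(-0.5423,2.9908) cross=65.481; C₋=(4.7187,-9.0371) cross=-65.481
θ=268°:   branch + wants cross > 0 → take C=(-0.5423,2.9908) (cross=65.481)
θ=268°: ex = (C−B)/|BC| = (-0.0575,0.9983); ey = (-0.9983,-0.0575)
θ=268°: P = B + 1.79·ex + 1.19·ey = (-1.4306,-2.2790)

θ=66°: 1.67 5.80
θ=73°: 1.33 5.97
θ=157°: -3.22 3.66
θ=268°: -1.43 -2.28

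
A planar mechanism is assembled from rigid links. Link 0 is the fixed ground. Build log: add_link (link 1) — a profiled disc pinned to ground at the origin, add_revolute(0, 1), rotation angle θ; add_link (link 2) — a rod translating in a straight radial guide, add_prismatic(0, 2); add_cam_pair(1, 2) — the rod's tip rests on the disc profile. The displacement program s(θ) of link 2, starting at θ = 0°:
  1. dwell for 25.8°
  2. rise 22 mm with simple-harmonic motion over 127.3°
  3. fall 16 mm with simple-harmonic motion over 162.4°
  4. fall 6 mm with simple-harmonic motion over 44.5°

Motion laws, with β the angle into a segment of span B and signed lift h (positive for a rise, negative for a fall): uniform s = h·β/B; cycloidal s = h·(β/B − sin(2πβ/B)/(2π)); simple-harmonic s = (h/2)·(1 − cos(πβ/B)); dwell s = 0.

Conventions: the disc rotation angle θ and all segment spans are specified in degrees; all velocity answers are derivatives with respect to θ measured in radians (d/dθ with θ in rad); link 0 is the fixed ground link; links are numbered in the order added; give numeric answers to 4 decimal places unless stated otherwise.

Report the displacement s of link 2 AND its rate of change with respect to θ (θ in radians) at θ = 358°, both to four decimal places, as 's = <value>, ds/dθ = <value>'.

seg 1 [0°–25.8°] dwell: s stays 0.0000
seg 2 [25.8°–153.1°] simple-harmonic, h=22: full span → s += 22 → s = 22.0000
seg 3 [153.1°–315.5°] simple-harmonic, h=-16: full span → s += -16 → s = 6.0000
seg 4 [315.5°–360°] simple-harmonic, h=-6: θ=358° here. β=42.5, B=44.5. -6/2·(1 − cos(π·0.9551)) = -5.9701 → s = 0.0299
velocity in seg [315.5°–360°] (simple-harmonic), θ in radians: β = 42.5° = 0.7418 rad, B = 44.5° = 0.7767 rad; ds/dθ = (πh/(2B)) sin(πβ/B) = (π·(-6)/(2·0.7767)) sin(π·0.9551) = -1.707692 mm/rad

s = 0.0299, ds/dθ = -1.7077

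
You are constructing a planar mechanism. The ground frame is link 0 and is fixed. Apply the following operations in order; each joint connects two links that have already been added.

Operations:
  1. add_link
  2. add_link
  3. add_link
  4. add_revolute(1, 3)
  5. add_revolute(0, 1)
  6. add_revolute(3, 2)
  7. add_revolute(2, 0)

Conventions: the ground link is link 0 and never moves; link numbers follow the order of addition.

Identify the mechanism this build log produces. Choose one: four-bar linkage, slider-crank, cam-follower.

links: 4 (incl. ground); joints: 4 revolute, 0 prismatic, 0 higher (cam) pair, forming one closed loop
4 links in a single 4R loop → four-bar linkage

four-bar linkage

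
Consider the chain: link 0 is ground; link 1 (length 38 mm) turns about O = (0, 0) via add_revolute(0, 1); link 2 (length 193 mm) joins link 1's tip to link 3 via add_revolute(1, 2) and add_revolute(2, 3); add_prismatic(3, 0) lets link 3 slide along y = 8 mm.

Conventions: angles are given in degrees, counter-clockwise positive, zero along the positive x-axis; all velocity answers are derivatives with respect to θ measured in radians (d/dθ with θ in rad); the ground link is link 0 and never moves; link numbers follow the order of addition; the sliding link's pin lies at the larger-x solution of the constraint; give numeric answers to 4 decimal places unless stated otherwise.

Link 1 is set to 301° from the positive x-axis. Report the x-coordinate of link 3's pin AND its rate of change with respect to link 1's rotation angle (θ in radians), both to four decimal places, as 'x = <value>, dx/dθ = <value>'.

geometry: r = 38 mm, L = 193 mm, e = 8 mm
crank pin P = (r cos θ, r sin θ) = (19.571447, -32.572357)
h = r sin θ − e = -32.572357 − 8 = -40.572357
x = r cos θ + √(L² − h²) = 19.571447 + 188.687265 = 208.258711
dx/dθ = −r sin θ − h·r cos θ/√(L² − h²) (θ in radians; h = -40.572357) = 36.780695

x = 208.2587, dx/dθ = 36.7807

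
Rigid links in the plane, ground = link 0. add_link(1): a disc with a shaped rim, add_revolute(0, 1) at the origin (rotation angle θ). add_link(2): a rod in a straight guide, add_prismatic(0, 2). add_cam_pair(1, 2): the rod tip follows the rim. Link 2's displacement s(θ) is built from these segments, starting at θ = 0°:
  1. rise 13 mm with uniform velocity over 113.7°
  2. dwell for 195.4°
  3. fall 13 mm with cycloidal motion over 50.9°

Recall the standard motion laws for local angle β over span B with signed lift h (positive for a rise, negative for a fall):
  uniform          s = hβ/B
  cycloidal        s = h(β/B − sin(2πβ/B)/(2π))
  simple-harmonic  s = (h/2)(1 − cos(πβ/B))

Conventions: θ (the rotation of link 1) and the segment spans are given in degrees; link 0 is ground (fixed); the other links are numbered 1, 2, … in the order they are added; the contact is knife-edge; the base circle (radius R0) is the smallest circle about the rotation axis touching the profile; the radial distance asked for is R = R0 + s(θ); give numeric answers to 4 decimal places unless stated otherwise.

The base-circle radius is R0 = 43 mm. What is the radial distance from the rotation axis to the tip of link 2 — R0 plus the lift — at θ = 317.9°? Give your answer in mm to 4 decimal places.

segment 1 (0° to 113.7°, uniform, h = 13) is passed completely: s = 0.0000 + (13) = 13.0000
segment 2 (113.7° to 309.1°, dwell): s unchanged at 13.0000
θ = 317.9° falls in segment 3 (309.1° to 360°, cycloidal, h = -13): β = 317.9 − 309.1 = 8.8°, B = 50.9°; Δs = -13·(0.1729 − sin(2π·0.1729)/(2π)) = -0.4167; s = 13.0000 − 0.4167 = 12.5833
R = R0 + s = 43 + 12.5833 = 55.5833

55.5833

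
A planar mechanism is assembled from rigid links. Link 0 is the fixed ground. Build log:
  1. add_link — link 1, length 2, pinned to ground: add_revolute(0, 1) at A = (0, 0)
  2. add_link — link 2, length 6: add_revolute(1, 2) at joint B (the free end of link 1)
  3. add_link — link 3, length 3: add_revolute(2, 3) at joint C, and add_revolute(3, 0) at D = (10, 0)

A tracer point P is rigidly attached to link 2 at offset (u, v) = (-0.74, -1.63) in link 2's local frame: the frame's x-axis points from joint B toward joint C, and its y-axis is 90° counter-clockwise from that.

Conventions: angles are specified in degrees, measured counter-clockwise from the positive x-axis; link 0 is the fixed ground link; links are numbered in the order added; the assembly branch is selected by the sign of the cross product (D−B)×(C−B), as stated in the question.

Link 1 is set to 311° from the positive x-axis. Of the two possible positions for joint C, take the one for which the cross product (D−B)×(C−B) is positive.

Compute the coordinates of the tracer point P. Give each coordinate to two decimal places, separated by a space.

A=(0,0), D=(10.00,0)
B = A + 2.00·(cos311°, sin311°) = (1.3121, -1.5094)
|BD| = 8.8180
circle(B,6.00) ∩ circle(D,3.00): a=5.9400, h=0.8466
  candidates: C₊=(7.0195,0.3415) cross=7.466; C₋=(7.3093,-1.3268) cross=-7.466
  branch + wants cross > 0 → take C=(7.0195,0.3415) (cross=7.466)
ex = (C−B)/|BC| = (0.9512,0.3085); ey = (-0.3085,0.9512)
P = B + -0.74·ex + -1.63·ey = (1.1110,-3.2882)

1.11 -3.29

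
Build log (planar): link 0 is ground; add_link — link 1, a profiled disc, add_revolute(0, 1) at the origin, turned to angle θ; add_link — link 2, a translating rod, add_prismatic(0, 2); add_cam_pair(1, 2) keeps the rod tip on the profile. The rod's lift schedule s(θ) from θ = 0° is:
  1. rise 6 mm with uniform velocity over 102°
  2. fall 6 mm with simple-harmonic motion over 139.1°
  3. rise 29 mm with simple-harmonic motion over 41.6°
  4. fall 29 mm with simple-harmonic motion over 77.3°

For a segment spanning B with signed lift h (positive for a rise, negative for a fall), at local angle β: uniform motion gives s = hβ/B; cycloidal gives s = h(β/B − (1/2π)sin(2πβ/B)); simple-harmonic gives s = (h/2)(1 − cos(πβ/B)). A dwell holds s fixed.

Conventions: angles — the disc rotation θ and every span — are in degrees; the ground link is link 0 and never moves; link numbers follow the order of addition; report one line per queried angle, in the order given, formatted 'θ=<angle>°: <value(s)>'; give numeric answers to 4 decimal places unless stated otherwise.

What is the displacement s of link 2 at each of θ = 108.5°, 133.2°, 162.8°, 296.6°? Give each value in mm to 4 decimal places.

seg 1 [0°–102°] uniform, h=6: full span → s += 6 → s = 6.0000
seg 2 [102°–241.1°] simple-harmonic, h=-6: θ=108.5° here. β=6.5, B=139.1. -6/2·(1 − cos(π·0.0467)) = -0.0323 → s = 5.9677
seg 2 [102°–241.1°] simple-harmonic, h=-6: θ=133.2° here. β=31.2, B=139.1. -6/2·(1 − cos(π·0.2243)) = -0.7145 → s = 5.2855
seg 2 [102°–241.1°] simple-harmonic, h=-6: θ=162.8° here. β=60.8, B=139.1. -6/2·(1 − cos(π·0.4371)) = -2.4110 → s = 3.5890
seg 2 [102°–241.1°] simple-harmonic, h=-6: full span → s += -6 → s = 0.0000
seg 3 [241.1°–282.7°] simple-harmonic, h=29: full span → s += 29 → s = 29.0000
seg 4 [282.7°–360°] simple-harmonic, h=-29: θ=296.6° here. β=13.9, B=77.3. -29/2·(1 − cos(π·0.1798)) = -2.2528 → s = 26.7472

θ=108.5°: 5.9677
θ=133.2°: 5.2855
θ=162.8°: 3.5890
θ=296.6°: 26.7472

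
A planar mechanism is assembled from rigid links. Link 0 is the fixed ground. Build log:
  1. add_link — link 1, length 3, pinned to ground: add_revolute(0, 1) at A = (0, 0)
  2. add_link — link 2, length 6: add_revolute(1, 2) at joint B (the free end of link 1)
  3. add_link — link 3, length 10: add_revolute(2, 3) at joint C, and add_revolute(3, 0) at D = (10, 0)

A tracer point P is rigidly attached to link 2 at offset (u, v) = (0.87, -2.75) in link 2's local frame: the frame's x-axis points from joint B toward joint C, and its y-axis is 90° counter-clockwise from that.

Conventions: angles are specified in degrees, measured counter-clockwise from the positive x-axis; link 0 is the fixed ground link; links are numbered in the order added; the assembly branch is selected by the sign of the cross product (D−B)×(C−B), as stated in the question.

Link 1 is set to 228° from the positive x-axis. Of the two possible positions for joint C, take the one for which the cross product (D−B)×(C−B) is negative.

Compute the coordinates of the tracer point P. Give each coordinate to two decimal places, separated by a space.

A=(0,0), D=(10.00,0)
B = A + 3.00·(cos228°, sin228°) = (-2.0074, -2.2294)
|BD| = 12.2126
circle(B,6.00) ∩ circle(D,10.00): a=3.4861, h=4.8834
  candidates: C₊=(0.5286,3.2083) cross=59.639; C₋=(2.3116,-6.3944) cross=-59.639
  branch - wants cross < 0 → take C=(2.3116,-6.3944) (cross=-59.639)
ex = (C−B)/|BC| = (0.7198,-0.6942); ey = (0.6942,0.7198)
P = B + 0.87·ex + -2.75·ey = (-3.2901,-4.8129)

-3.29 -4.81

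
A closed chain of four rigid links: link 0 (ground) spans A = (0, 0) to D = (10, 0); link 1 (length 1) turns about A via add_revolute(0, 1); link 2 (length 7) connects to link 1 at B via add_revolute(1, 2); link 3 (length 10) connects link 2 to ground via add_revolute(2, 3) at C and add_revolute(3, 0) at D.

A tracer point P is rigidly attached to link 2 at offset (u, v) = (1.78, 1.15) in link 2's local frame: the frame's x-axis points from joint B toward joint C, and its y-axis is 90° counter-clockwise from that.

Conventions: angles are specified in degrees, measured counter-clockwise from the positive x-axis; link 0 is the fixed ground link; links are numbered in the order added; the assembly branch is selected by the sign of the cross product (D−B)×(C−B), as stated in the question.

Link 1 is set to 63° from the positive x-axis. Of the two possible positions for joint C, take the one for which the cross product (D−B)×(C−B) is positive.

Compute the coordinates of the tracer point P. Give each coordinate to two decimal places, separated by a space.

A=(0,0), D=(10.00,0)
B = A + 1.00·(cos63°, sin63°) = (0.4540, 0.8910)
|BD| = 9.5875
circle(B,7.00) ∩ circle(D,10.00): a=2.1340, h=6.6668
  candidates: C₊=(3.1984,7.3306) cross=63.918; C₋=(1.9592,-5.9452) cross=-63.918
  branch + wants cross > 0 → take C=(3.1984,7.3306) (cross=63.918)
ex = (C−B)/|BC| = (0.3921,0.9199); ey = (-0.9199,0.3921)
P = B + 1.78·ex + 1.15·ey = (0.0939,2.9794)

0.09 2.98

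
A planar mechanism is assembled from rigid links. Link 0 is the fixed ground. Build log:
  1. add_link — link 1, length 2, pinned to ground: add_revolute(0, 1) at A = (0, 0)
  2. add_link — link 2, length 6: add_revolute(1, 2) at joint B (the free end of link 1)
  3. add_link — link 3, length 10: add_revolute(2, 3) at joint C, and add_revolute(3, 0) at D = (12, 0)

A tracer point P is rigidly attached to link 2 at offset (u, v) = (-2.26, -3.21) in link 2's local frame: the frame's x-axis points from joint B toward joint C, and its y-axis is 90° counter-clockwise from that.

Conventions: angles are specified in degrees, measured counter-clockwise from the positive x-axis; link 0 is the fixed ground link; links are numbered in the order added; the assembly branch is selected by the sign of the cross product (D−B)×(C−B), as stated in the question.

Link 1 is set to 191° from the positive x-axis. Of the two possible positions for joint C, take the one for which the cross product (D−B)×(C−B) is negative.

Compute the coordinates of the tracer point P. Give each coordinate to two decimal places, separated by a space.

A=(0,0), D=(12.00,0)
B = A + 2.00·(cos191°, sin191°) = (-1.9633, -0.3816)
|BD| = 13.9685
circle(B,6.00) ∩ circle(D,10.00): a=4.6934, h=3.7380
  candidates: C₊=(2.6262,3.4832) cross=52.214; C₋=(2.8305,-3.9900) cross=-52.214
  branch - wants cross < 0 → take C=(2.8305,-3.9900) (cross=-52.214)
ex = (C−B)/|BC| = (0.7990,-0.6014); ey = (0.6014,0.7990)
P = B + -2.26·ex + -3.21·ey = (-5.6994,-1.5871)

-5.70 -1.59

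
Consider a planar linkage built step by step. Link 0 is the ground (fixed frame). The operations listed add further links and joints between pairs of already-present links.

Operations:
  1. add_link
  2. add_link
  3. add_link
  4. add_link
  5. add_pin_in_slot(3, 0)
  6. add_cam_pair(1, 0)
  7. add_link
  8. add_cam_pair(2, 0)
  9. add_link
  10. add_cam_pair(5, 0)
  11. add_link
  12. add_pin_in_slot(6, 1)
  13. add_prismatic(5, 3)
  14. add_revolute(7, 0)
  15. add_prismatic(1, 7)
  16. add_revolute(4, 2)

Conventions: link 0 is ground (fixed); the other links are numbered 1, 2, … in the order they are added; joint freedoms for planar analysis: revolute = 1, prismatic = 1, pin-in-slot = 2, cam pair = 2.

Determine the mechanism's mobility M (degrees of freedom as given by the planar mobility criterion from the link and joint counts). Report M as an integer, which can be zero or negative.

L=1 J1=0 J2=0
add link → L=2 J1=0 J2=0
add link → L=3 J1=0 J2=0
add link → L=4 J1=0 J2=0
add link → L=5 J1=0 J2=0
PS@3,0 dof=2 J2 → L=5 J1=0 J2=1
C@1,0 dof=2 J2 → L=5 J1=0 J2=2
add link → L=6 J1=0 J2=2
C@2,0 dof=2 J2 → L=6 J1=0 J2=3
add link → L=7 J1=0 J2=3
C@5,0 dof=2 J2 → L=7 J1=0 J2=4
add link → L=8 J1=0 J2=4
PS@6,1 dof=2 J2 → L=8 J1=0 J2=5
P@5,3 dof=1 J1 → L=8 J1=1 J2=5
R@7,0 dof=1 J1 → L=8 J1=2 J2=5
P@1,7 dof=1 J1 → L=8 J1=3 J2=5
R@4,2 dof=1 J1 → L=8 J1=4 J2=5
M=3(L−1)−2J1−J2=3·7−2·4−5=8

M = 8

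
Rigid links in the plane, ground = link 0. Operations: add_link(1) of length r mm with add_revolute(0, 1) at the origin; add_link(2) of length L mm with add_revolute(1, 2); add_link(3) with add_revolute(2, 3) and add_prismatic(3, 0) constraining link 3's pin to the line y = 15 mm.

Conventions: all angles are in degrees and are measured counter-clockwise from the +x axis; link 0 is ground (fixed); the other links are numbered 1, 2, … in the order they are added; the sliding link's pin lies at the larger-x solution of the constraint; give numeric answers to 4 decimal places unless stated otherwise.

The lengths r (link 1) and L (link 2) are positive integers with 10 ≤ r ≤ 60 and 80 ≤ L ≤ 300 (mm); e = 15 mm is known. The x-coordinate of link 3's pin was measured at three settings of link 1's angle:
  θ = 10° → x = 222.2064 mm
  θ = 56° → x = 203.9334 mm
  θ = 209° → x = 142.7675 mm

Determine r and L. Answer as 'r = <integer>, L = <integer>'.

constraint per measurement: (x − r cos θ)² + (r sin θ − e)² = L²
subtracting the θ₁ and θ₂ equations cancels the r² and L² terms:
r = (x₁² − x₂²) / (2[(x₁cos θ₁ + e sin θ₁) − (x₂cos θ₂ + e sin θ₂)]) = 41.0000 → r = 41
L² = (x₁ − r cos θ₁)² + (r sin θ₁ − e)² = 33123.9889 → L = 182.0000 → L = 182
check at θ₃=209°: x = 142.7675 (printed 142.7675) ✓

r = 41, L = 182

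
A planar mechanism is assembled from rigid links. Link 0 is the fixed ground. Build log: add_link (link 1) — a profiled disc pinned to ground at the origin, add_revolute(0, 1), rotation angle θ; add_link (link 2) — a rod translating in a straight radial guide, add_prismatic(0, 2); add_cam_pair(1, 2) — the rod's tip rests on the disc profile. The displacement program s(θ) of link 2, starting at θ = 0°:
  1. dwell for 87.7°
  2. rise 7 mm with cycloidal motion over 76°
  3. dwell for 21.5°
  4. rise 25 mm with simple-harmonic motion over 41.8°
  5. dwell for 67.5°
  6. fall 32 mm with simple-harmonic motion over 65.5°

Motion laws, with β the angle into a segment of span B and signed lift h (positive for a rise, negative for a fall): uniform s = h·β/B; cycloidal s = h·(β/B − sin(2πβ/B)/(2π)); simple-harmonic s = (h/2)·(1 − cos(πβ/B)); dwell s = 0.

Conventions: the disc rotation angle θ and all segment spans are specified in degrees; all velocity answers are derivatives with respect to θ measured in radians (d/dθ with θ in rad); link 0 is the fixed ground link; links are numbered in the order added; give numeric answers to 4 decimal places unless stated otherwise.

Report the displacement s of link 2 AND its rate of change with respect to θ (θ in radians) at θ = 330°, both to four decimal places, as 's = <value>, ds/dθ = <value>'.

seg 1 [0°–87.7°] dwell: s stays 0.0000
seg 2 [87.7°–163.7°] cycloidal, h=7: full span → s += 7 → s = 7.0000
seg 3 [163.7°–185.2°] dwell: s stays 7.0000
seg 4 [185.2°–227°] simple-harmonic, h=25: full span → s += 25 → s = 32.0000
seg 5 [227°–294.5°] dwell: s stays 32.0000
seg 6 [294.5°–360°] simple-harmonic, h=-32: θ=330° here. β=35.5, B=65.5. -32/2·(1 − cos(π·0.5420)) = -18.1043 → s = 13.8957
velocity in seg [294.5°–360°] (simple-harmonic), θ in radians: β = 35.5° = 0.6196 rad, B = 65.5° = 1.1432 rad; ds/dθ = (πh/(2B)) sin(πβ/B) = (π·(-32)/(2·1.1432)) sin(π·0.5420) = -43.587544 mm/rad

s = 13.8957, ds/dθ = -43.5875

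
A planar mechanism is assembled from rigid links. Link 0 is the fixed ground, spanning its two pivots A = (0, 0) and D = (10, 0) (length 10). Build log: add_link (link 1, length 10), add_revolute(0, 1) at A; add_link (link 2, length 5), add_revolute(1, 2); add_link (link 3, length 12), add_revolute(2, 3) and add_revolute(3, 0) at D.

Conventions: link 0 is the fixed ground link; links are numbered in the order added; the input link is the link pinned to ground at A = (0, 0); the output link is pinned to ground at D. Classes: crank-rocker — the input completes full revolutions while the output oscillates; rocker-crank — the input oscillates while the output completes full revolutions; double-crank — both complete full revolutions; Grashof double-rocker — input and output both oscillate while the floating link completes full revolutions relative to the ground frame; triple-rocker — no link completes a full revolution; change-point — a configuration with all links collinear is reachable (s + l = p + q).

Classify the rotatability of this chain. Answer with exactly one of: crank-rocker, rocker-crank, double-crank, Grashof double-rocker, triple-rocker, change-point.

lengths: ground=10, input=10, coupler=5, output=12
sorted: s=5 (shortest), l=12 (longest), p+q=20
s + l = 17 vs p + q = 20
s + l < p + q (Grashof) with shortest = coupler link → Grashof double-rocker

Grashof double-rocker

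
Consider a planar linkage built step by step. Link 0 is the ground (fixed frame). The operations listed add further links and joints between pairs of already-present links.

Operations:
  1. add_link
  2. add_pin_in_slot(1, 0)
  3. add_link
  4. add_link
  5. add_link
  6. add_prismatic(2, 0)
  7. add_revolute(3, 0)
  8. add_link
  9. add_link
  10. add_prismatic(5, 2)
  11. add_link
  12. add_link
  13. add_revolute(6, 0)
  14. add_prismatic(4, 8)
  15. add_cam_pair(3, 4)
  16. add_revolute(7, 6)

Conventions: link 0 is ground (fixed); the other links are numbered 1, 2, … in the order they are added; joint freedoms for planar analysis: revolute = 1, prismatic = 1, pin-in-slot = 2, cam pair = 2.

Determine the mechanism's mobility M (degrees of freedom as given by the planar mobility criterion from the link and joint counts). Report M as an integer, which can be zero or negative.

link 0 = ground. State L|J1|J2 = 1|0|0
+link1  2|0|0
PS(1,0) f=2→J2  2|0|1
+link2  3|0|1
+link3  4|0|1
+link4  5|0|1
P(2,0) f=1→J1  5|1|1
R(3,0) f=1→J1  5|2|1
+link5  6|2|1
+link6  7|2|1
P(5,2) f=1→J1  7|3|1
+link7  8|3|1
+link8  9|3|1
R(6,0) f=1→J1  9|4|1
P(4,8) f=1→J1  9|5|1
C(3,4) f=2→J2  9|5|2
R(7,6) f=1→J1  9|6|2
M = 3(9−1)−2·6−2 = 24−12−2 = 10

M = 10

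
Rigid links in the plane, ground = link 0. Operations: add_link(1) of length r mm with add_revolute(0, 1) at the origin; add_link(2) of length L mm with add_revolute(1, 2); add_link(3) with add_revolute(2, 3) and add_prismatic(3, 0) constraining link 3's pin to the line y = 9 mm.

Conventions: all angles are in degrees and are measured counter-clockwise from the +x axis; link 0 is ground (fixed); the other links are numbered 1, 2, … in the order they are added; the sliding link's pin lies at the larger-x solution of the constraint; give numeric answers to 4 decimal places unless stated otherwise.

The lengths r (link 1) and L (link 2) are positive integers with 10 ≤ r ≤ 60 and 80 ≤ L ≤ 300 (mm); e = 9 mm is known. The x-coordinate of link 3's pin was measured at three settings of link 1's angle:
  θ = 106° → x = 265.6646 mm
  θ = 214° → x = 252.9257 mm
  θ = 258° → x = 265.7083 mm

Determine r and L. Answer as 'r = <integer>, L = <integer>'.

constraint per measurement: (x − r cos θ)² + (r sin θ − e)² = L²
subtracting the θ₁ and θ₂ equations cancels the r² and L² terms:
r = (x₁² − x₂²) / (2[(x₁cos θ₁ + e sin θ₁) − (x₂cos θ₂ + e sin θ₂)]) = 22.0001 → r = 22
L² = (x₁ − r cos θ₁)² + (r sin θ₁ − e)² = 73984.0119 → L = 272.0000 → L = 272
check at θ₃=258°: x = 265.7083 (printed 265.7083) ✓

r = 22, L = 272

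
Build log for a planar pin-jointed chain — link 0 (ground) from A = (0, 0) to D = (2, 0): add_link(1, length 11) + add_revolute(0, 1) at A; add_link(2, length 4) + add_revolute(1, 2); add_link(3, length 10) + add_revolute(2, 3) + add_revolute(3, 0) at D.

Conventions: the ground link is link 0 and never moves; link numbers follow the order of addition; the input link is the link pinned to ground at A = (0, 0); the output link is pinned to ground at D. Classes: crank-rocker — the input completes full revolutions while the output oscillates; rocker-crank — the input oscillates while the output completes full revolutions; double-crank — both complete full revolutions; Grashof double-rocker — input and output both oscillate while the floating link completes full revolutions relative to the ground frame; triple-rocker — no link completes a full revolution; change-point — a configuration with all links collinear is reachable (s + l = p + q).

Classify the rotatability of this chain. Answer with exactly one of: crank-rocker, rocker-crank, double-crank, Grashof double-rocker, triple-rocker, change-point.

lengths: ground=2, input=11, coupler=4, output=10
sorted: s=2 (shortest), l=11 (longest), p+q=14
s + l = 13 vs p + q = 14
s + l < p + q (Grashof) with shortest = ground link → double-crank

double-crank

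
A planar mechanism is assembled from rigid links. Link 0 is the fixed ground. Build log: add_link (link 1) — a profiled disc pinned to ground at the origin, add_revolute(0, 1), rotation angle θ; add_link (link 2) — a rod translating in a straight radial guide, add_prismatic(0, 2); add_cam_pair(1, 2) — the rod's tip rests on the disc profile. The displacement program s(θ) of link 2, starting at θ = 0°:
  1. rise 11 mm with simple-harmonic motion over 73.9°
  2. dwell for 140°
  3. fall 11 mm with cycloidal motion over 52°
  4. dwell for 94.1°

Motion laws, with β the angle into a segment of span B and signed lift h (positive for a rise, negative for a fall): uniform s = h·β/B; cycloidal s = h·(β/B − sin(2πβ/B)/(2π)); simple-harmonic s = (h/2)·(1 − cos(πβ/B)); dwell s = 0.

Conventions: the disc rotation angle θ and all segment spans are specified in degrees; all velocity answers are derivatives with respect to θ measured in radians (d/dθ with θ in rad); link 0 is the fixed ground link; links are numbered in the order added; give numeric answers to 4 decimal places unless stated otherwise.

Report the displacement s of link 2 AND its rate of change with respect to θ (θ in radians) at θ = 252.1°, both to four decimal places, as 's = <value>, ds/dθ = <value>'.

seg 1 [0°–73.9°] simple-harmonic, h=11: full span → s += 11 → s = 11.0000
seg 2 [73.9°–213.9°] dwell: s stays 11.0000
seg 3 [213.9°–265.9°] cycloidal, h=-11: θ=252.1° here. β=38.2, B=52. -11·(0.7346 − sin(2π·0.7346)/(2π)) = -9.8233 → s = 1.1767
velocity in seg [213.9°–265.9°] (cycloidal), θ in radians: β = 38.2° = 0.6667 rad, B = 52° = 0.9076 rad; ds/dθ = (h/B)(1 − cos(2πβ/B)) = ((-11)/0.9076)(1 − cos(2π·0.7346)) = -13.290035 mm/rad

s = 1.1767, ds/dθ = -13.2900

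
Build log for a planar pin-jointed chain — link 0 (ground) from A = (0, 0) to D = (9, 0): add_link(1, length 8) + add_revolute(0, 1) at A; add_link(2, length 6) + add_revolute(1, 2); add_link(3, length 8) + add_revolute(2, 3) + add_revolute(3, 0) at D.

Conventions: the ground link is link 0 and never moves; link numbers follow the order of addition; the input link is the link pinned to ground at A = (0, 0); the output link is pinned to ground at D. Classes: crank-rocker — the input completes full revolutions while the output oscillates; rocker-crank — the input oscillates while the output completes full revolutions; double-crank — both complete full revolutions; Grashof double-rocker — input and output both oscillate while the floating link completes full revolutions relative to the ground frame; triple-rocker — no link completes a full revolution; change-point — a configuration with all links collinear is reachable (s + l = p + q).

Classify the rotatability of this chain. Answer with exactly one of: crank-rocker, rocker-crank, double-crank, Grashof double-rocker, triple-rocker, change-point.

lengths: ground=9, input=8, coupler=6, output=8
sorted: s=6 (shortest), l=9 (longest), p+q=16
s + l = 15 vs p + q = 16
s + l < p + q (Grashof) with shortest = coupler link → Grashof double-rocker

Grashof double-rocker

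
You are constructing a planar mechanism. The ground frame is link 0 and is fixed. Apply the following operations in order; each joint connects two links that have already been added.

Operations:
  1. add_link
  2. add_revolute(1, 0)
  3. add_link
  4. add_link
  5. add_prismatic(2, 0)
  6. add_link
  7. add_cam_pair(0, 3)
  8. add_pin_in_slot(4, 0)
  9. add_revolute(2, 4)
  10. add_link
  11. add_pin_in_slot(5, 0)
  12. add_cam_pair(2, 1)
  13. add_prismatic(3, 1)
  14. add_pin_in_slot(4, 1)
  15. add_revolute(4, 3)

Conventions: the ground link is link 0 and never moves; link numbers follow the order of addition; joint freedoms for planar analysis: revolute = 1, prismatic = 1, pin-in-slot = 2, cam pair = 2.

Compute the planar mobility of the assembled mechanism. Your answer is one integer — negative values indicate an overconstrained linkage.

L=1 J1=0 J2=0
add link → L=2 J1=0 J2=0
R@1,0 dof=1 J1 → L=2 J1=1 J2=0
add link → L=3 J1=1 J2=0
add link → L=4 J1=1 J2=0
P@2,0 dof=1 J1 → L=4 J1=2 J2=0
add link → L=5 J1=2 J2=0
C@0,3 dof=2 J2 → L=5 J1=2 J2=1
PS@4,0 dof=2 J2 → L=5 J1=2 J2=2
R@2,4 dof=1 J1 → L=5 J1=3 J2=2
add link → L=6 J1=3 J2=2
PS@5,0 dof=2 J2 → L=6 J1=3 J2=3
C@2,1 dof=2 J2 → L=6 J1=3 J2=4
P@3,1 dof=1 J1 → L=6 J1=4 J2=4
PS@4,1 dof=2 J2 → L=6 J1=4 J2=5
R@4,3 dof=1 J1 → L=6 J1=5 J2=5
M=3(L−1)−2J1−J2=3·5−2·5−5=0

M = 0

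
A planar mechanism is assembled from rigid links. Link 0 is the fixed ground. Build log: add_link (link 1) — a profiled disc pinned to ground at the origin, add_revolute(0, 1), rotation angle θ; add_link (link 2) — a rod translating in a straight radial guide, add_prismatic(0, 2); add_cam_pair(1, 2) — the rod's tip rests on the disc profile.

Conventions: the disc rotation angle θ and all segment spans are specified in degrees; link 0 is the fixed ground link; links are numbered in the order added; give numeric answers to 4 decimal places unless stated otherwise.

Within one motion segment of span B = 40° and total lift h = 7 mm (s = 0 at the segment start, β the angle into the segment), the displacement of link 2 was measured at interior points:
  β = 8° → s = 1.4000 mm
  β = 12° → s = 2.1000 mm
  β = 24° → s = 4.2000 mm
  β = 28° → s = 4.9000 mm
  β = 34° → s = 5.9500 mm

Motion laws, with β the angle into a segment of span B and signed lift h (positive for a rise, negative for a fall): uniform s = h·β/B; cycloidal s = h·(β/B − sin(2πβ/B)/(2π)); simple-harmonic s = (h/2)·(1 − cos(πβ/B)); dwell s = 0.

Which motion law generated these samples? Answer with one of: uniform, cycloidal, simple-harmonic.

candidates at β/B = r: uniform s = h·r (linear in β); cycloidal s = h·(r − sin(2πr)/(2π)); simple-harmonic s = (h/2)(1 − cos(πr))
β=8°: printed 1.4000 | uniform 1.4000, cycloidal 0.3404, simple-harmonic 0.6684
β=12°: printed 2.1000 | uniform 2.1000, cycloidal 1.0404, simple-harmonic 1.4428
β=24°: printed 4.2000 | uniform 4.2000, cycloidal 4.8548, simple-harmonic 4.5816
β=28°: printed 4.9000 | uniform 4.9000, cycloidal 5.9596, simple-harmonic 5.5572
β=34°: printed 5.9500 | uniform 5.9500, cycloidal 6.8513, simple-harmonic 6.6185
only one law matches every sample → uniform

uniform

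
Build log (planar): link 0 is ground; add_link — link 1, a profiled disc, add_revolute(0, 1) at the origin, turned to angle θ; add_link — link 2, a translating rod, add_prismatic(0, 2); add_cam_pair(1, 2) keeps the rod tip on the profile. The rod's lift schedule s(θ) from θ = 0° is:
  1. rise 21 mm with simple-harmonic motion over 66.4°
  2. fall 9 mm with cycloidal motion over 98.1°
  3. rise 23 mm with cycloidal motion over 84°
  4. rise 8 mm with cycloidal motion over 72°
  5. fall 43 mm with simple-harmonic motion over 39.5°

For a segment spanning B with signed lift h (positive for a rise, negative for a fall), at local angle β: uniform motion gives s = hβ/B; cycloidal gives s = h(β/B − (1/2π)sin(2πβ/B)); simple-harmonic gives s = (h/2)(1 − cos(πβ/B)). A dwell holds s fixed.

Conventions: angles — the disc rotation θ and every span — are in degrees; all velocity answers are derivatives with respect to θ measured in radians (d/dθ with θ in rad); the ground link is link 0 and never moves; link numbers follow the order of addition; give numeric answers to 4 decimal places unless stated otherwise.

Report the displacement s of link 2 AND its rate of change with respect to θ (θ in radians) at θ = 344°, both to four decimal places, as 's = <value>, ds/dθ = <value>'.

seg 1 [0°–66.4°] simple-harmonic, h=21: full span → s += 21 → s = 21.0000
seg 2 [66.4°–164.5°] cycloidal, h=-9: full span → s += -9 → s = 12.0000
seg 3 [164.5°–248.5°] cycloidal, h=23: full span → s += 23 → s = 35.0000
seg 4 [248.5°–320.5°] cycloidal, h=8: full span → s += 8 → s = 43.0000
seg 5 [320.5°–360°] simple-harmonic, h=-43: θ=344° here. β=23.5, B=39.5. -43/2·(1 − cos(π·0.5949)) = -27.8178 → s = 15.1822
velocity in seg [320.5°–360°] (simple-harmonic), θ in radians: β = 23.5° = 0.4102 rad, B = 39.5° = 0.6894 rad; ds/dθ = (πh/(2B)) sin(πβ/B) = (π·(-43)/(2·0.6894)) sin(π·0.5949) = -93.649244 mm/rad

s = 15.1822, ds/dθ = -93.6492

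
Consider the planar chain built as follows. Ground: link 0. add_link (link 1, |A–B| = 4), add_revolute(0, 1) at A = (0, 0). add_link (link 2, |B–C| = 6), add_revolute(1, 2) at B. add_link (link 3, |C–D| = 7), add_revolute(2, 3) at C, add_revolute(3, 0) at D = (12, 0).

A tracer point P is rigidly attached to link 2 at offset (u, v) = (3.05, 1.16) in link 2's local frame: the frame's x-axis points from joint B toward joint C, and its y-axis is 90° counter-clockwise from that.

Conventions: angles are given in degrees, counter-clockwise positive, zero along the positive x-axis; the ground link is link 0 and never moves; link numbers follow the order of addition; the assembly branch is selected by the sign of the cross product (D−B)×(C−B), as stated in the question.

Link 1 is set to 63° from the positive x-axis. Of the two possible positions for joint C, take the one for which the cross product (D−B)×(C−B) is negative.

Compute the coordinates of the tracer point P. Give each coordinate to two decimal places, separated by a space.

A=(0,0), D=(12.00,0)
B = A + 4.00·(cos63°, sin63°) = (1.8160, 3.5640)
|BD| = 10.7897
circle(B,6.00) ∩ circle(D,7.00): a=4.7924, h=3.6101
  candidates: C₊=(7.5319,5.3885) cross=38.952; C₋=(5.1469,-1.4265) cross=-38.952
  branch - wants cross < 0 → take C=(5.1469,-1.4265) (cross=-38.952)
ex = (C−B)/|BC| = (0.5552,-0.8317); ey = (0.8317,0.5552)
P = B + 3.05·ex + 1.16·ey = (4.4740,1.6712)

4.47 1.67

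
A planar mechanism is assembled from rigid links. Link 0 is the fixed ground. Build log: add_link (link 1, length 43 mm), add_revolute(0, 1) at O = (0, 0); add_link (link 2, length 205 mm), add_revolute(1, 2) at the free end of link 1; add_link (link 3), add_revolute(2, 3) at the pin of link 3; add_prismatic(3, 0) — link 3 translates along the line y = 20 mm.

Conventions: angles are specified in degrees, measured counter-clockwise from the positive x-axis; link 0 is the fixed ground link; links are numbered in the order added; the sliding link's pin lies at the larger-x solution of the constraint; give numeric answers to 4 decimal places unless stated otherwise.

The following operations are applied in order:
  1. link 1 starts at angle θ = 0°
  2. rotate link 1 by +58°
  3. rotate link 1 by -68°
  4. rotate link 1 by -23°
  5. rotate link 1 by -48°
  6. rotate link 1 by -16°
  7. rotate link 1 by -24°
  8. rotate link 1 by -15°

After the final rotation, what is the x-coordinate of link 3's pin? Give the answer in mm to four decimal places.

geometry: r = 43 mm, L = 205 mm, e = 20 mm; θ starts at 0°
rotate link 1 by +58°: θ ← 0° +58° = 58°
rotate link 1 by -68°: θ ← 58° -68° = -10°
rotate link 1 by -23°: θ ← -10° -23° = -33°
rotate link 1 by -48°: θ ← -33° -48° = -81°
rotate link 1 by -16°: θ ← -81° -16° = -97°
rotate link 1 by -24°: θ ← -97° -24° = -121°
rotate link 1 by -15°: θ ← -121° -15° = -136°
crank pin P = (r cos θ, r sin θ) = (-30.931611, -29.870310)
h = r sin θ − e = -29.870310 − 20 = -49.870310
x = r cos θ + √(L² − h²) = -30.931611 + 198.841525 = 167.909914

167.9099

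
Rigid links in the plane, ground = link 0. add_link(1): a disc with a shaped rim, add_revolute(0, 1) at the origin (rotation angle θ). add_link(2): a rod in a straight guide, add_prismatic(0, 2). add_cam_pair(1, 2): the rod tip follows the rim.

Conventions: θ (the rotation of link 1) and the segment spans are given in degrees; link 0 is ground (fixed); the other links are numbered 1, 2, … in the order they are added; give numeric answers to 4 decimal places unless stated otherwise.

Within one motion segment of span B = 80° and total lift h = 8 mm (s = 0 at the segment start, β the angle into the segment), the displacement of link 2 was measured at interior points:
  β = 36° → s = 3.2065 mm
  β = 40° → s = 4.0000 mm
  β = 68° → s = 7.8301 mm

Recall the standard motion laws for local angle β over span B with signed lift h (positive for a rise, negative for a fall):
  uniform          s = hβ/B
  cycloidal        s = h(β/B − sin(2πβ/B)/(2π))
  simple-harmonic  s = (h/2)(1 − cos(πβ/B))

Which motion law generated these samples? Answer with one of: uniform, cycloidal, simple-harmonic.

candidates at β/B = r: uniform s = h·r (linear in β); cycloidal s = h·(r − sin(2πr)/(2π)); simple-harmonic s = (h/2)(1 − cos(πr))
β=36°: printed 3.2065 | uniform 3.6000, cycloidal 3.2065, simple-harmonic 3.3743
β=40°: printed 4.0000 | uniform 4.0000, cycloidal 4.0000, simple-harmonic 4.0000
β=68°: printed 7.8301 | uniform 6.8000, cycloidal 7.8301, simple-harmonic 7.5640
only one law matches every sample → cycloidal

cycloidal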